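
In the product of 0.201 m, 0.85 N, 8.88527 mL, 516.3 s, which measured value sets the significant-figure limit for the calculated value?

0.85 N

0.201 m → 3 s.f.; 0.85 N → 2 s.f.; 8.88527 mL → 6 s.f.; 516.3 s → 4 s.f.
The fewest is 2 significant figures, from 0.85 N.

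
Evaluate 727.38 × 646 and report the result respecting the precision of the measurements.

4.70 × 10⁵

727.38 × 646 = 469887.48
Multiplication/division keeps the fewest significant figures: 727.38 → 5 s.f., 646 → 3 s.f.; limit is 3.
Rounded to 3 significant figures: 4.70 × 10⁵.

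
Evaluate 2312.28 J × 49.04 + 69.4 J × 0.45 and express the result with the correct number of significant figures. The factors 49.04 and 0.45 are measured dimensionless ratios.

2312.28 × 49.04 = 113394.2112 → 1.134 × 10^5 J (4 s.f., last digit at the 10^2 place).
69.4 × 0.45 = 31.23 → 31 J (2 s.f., last digit at the 10^0 place).
Sum: 113425.4412 J; keep the coarser place, 10^2.
Result: 1.134 × 10^5 J.

1.134 × 10^5 J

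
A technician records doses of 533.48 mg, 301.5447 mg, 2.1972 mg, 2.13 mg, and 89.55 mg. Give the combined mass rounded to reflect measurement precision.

9.2890 × 10^2 mg

533.48 mg + 301.5447 mg + 2.1972 mg + 2.13 mg + 89.55 mg = 928.9019 mg.
Addition/subtraction keeps the fewest decimal places: 533.48 → 2 decimal places, 301.5447 → 4 decimal places, 2.1972 → 4 decimal places, 2.13 → 2 decimal places, 89.55 → 2 decimal places; limit is 2.
Rounded to 2 decimal places: 9.2890 × 10^2 mg.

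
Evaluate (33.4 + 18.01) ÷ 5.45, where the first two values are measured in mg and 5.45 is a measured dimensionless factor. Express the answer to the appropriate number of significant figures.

9.43 mg

33.4 mg + 18.01 mg = 51.41 mg; the sum is limited to 1 decimal place (3 s.f.).
Carrying full precision, 51.41 ÷ 5.45 = 9.43302752294… mg; 5.45 has 3 s.f., so the result keeps min(3, 3) = 3 s.f.
Rounded to 3 significant figures: 9.43 mg.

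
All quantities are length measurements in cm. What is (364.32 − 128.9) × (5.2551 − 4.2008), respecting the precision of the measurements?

364.32 − 128.9 = 235.42, limited to 1 d.p. → 4 s.f.; 5.2551 − 4.2008 = 1.0543, limited to 4 d.p. → 5 s.f.
Carrying full precision, 235.42 × 1.0543 = 248.203306; keep min(4, 5) = 4 s.f.
Rounded to 4 significant figures: 248.2 cm².

248.2 cm²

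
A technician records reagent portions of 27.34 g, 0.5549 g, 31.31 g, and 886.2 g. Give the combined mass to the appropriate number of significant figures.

27.34 g + 0.5549 g + 31.31 g + 886.2 g = 945.4049 g.
Addition/subtraction keeps the fewest decimal places: 27.34 → 2 decimal places, 0.5549 → 4 decimal places, 31.31 → 2 decimal places, 886.2 → 1 decimal place; limit is 1.
Rounded to 1 decimal place: 945.4 g.

945.4 g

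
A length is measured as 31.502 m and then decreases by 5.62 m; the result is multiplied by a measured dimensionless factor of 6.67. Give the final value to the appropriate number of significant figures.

31.502 m − 5.62 m = 25.882 m; the difference is limited to 2 decimal places (4 s.f.).
Carrying full precision, 25.882 × 6.67 = 172.63294 m; 6.67 has 3 s.f., so the result keeps min(4, 3) = 3 s.f.
Rounded to 3 significant figures: 173 m.

173 m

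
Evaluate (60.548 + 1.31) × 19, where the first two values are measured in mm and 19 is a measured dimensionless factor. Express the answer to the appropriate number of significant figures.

1.2 × 10^3 mm

60.548 mm + 1.31 mm = 61.858 mm; the sum is limited to 2 decimal places (4 s.f.).
Carrying full precision, 61.858 × 19 = 1175.302 mm; 19 has 2 s.f., so the result keeps min(4, 2) = 2 s.f.
Rounded to 2 significant figures: 1.2 × 10^3 mm.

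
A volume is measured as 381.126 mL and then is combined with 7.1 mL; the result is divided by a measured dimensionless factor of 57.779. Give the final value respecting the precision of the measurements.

6.719 mL

381.126 mL + 7.1 mL = 388.226 mL; the sum is limited to 1 decimal place (4 s.f.).
Carrying full precision, 388.226 ÷ 57.779 = 6.7191540179… mL; 57.779 has 5 s.f., so the result keeps min(4, 5) = 4 s.f.
Rounded to 4 significant figures: 6.719 mL.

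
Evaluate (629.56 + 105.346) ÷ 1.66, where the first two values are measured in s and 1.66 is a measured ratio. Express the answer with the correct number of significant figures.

629.56 s + 105.346 s = 734.906 s; the sum is limited to 2 decimal places (5 s.f.).
Carrying full precision, 734.906 ÷ 1.66 = 442.714457831… s; 1.66 has 3 s.f., so the result keeps min(5, 3) = 3 s.f.
Rounded to 3 significant figures: 443 s.

443 s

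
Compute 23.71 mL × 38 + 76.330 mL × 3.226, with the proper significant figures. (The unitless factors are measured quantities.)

1.15 × 10^3 mL

23.71 × 38 = 900.98 → 9.0 × 10^2 mL (2 s.f., last digit at the 10^1 place).
76.330 × 3.226 = 246.24058 → 246.2 mL (4 s.f., last digit at the 10^-1 place).
Sum: 1147.22058 mL; keep the coarser place, 10^1.
Result: 1.15 × 10^3 mL.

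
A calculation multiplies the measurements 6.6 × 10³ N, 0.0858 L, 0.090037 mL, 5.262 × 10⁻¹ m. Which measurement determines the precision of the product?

6.6 × 10³ N

6.6 × 10³ N → 2 s.f.; 0.0858 L → 3 s.f.; 0.090037 mL → 5 s.f.; 5.262 × 10⁻¹ m → 4 s.f.
The fewest is 2 significant figures, from 6.6 × 10³ N.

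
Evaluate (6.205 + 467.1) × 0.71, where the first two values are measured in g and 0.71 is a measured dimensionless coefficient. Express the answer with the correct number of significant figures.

3.4 × 10^2 g

6.205 g + 467.1 g = 473.305 g; the sum is limited to 1 decimal place (4 s.f.).
Carrying full precision, 473.305 × 0.71 = 336.04655 g; 0.71 has 2 s.f., so the result keeps min(4, 2) = 2 s.f.
Rounded to 2 significant figures: 3.4 × 10^2 g.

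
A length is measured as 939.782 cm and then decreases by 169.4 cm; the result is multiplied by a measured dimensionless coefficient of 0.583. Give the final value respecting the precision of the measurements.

939.782 cm − 169.4 cm = 770.382 cm; the difference is limited to 1 decimal place (4 s.f.).
Carrying full precision, 770.382 × 0.583 = 449.132706 cm; 0.583 has 3 s.f., so the result keeps min(4, 3) = 3 s.f.
Rounded to 3 significant figures: 449 cm.

449 cm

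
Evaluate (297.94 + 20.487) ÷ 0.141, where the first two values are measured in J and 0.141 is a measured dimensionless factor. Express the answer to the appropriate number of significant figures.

297.94 J + 20.487 J = 318.427 J; the sum is limited to 2 decimal places (5 s.f.).
Carrying full precision, 318.427 ÷ 0.141 = 2258.34751773… J; 0.141 has 3 s.f., so the result keeps min(5, 3) = 3 s.f.
Rounded to 3 significant figures: 2.26 × 10³ J.

2.26 × 10³ J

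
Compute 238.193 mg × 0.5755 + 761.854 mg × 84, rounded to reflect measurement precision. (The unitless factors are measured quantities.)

6.4 × 10^4 mg

238.193 × 0.5755 = 137.0800715 → 137.1 mg (4 s.f., last digit at the 10^-1 place).
761.854 × 84 = 63995.736 → 6.4 × 10^4 mg (2 s.f., last digit at the 10^3 place).
Sum: 64132.8160715 mg; keep the coarser place, 10^3.
Result: 6.4 × 10^4 mg.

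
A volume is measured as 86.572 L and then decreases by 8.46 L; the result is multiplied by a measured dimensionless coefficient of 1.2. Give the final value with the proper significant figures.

86.572 L − 8.46 L = 78.112 L; the difference is limited to 2 decimal places (4 s.f.).
Carrying full precision, 78.112 × 1.2 = 93.7344 L; 1.2 has 2 s.f., so the result keeps min(4, 2) = 2 s.f.
Rounded to 2 significant figures: 94 L.

94 L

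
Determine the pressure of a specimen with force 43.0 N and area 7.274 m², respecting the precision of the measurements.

5.91 Pa

pressure = 43.0 N ÷ 7.274 m² = 5.91146549354… Pa.
43.0 has 3 significant figures; 7.274 has 4.
Division/multiplication keeps the fewest: 3 significant figures.
Rounded: 5.91 Pa.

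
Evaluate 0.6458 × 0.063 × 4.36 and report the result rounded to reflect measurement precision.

0.6458 × 0.063 × 4.36 = 0.177388344
Multiplication/division keeps the fewest significant figures: 0.6458 → 4 s.f., 0.063 → 2 s.f., 4.36 → 3 s.f.; limit is 2.
Rounded to 2 significant figures: 0.18.

0.18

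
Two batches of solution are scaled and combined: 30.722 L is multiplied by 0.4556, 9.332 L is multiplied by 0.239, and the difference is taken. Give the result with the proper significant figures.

11.77 L

30.722 × 0.4556 = 13.9969432 → 14.00 L (4 s.f., last digit at the 10^-2 place).
9.332 × 0.239 = 2.230348 → 2.23 L (3 s.f., last digit at the 10^-2 place).
Difference: 11.7665952 L; keep the coarser place, 10^-2.
Result: 11.77 L.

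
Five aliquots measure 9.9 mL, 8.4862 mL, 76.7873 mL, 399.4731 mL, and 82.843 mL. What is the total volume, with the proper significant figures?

577.5 mL

9.9 mL + 8.4862 mL + 76.7873 mL + 399.4731 mL + 82.843 mL = 577.4896 mL.
Addition/subtraction keeps the fewest decimal places: 9.9 → 1 decimal place, 8.4862 → 4 decimal places, 76.7873 → 4 decimal places, 399.4731 → 4 decimal places, 82.843 → 3 decimal places; limit is 1.
Rounded to 1 decimal place: 577.5 mL.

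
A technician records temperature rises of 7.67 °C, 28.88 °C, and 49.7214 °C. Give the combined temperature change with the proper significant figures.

7.67 °C + 28.88 °C + 49.7214 °C = 86.2714 °C.
Addition/subtraction keeps the fewest decimal places: 7.67 → 2 decimal places, 28.88 → 2 decimal places, 49.7214 → 4 decimal places; limit is 2.
Rounded to 2 decimal places: 86.27 °C.

86.27 °C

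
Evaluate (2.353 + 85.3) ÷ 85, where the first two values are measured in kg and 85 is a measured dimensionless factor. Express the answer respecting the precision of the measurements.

1.0 kg

2.353 kg + 85.3 kg = 87.653 kg; the sum is limited to 1 decimal place (3 s.f.).
Carrying full precision, 87.653 ÷ 85 = 1.03121176471… kg; 85 has 2 s.f., so the result keeps min(3, 2) = 2 s.f.
Rounded to 2 significant figures: 1.0 kg.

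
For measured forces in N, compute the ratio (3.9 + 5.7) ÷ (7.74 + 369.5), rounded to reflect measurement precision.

3.9 + 5.7 = 9.6, limited to 1 d.p. → 2 s.f.; 7.74 + 369.5 = 377.24, limited to 1 d.p. → 4 s.f.
Carrying full precision, 9.6 ÷ 377.24 = 0.0254479906691…; keep min(2, 4) = 2 s.f.
Rounded to 2 significant figures: 0.025.

0.025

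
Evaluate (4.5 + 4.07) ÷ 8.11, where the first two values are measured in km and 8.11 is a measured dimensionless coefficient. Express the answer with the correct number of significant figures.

4.5 km + 4.07 km = 8.57 km; the sum is limited to 1 decimal place (2 s.f.).
Carrying full precision, 8.57 ÷ 8.11 = 1.05672009864… km; 8.11 has 3 s.f., so the result keeps min(2, 3) = 2 s.f.
Rounded to 2 significant figures: 1.1 km.

1.1 km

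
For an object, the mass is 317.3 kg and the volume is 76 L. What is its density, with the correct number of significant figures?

density = 317.3 kg ÷ 76 L = 4.175 kg/L.
317.3 has 4 significant figures; 76 has 2.
Division/multiplication keeps the fewest: 2 significant figures.
Rounded: 4.2 kg/L.

4.2 kg/L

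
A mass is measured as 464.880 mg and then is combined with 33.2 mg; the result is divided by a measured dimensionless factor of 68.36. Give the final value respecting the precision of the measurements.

7.286 mg

464.880 mg + 33.2 mg = 498.080 mg; the sum is limited to 1 decimal place (4 s.f.).
Carrying full precision, 498.080 ÷ 68.36 = 7.28613224108… mg; 68.36 has 4 s.f., so the result keeps min(4, 4) = 4 s.f.
Rounded to 4 significant figures: 7.286 mg.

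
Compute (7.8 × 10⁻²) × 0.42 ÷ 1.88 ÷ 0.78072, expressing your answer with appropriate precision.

0.022

(7.8 × 10⁻²) × 0.42 ÷ 1.88 ÷ 0.78072 = 0.0223198226187…
Multiplication/division keeps the fewest significant figures: 7.8 × 10⁻² → 2 s.f., 0.42 → 2 s.f., 1.88 → 3 s.f., 0.78072 → 5 s.f.; limit is 2.
Rounded to 2 significant figures: 0.022.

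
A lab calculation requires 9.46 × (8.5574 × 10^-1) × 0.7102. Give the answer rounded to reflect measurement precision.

9.46 × (8.5574 × 10^-1) × 0.7102 = 5.74928234408
Multiplication/division keeps the fewest significant figures: 9.46 → 3 s.f., 8.5574 × 10^-1 → 5 s.f., 0.7102 → 4 s.f.; limit is 3.
Rounded to 3 significant figures: 5.75.

5.75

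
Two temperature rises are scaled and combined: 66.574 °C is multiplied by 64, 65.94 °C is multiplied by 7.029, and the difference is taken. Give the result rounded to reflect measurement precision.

3.8 × 10³ °C

66.574 × 64 = 4260.736 → 4.3 × 10³ °C (2 s.f., last digit at the 10^2 place).
65.94 × 7.029 = 463.49226 → 463.5 °C (4 s.f., last digit at the 10^-1 place).
Difference: 3797.24374 °C; keep the coarser place, 10^2.
Result: 3.8 × 10³ °C.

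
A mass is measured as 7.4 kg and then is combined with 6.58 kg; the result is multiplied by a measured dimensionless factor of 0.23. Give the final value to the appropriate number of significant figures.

7.4 kg + 6.58 kg = 13.98 kg; the sum is limited to 1 decimal place (3 s.f.).
Carrying full precision, 13.98 × 0.23 = 3.2154 kg; 0.23 has 2 s.f., so the result keeps min(3, 2) = 2 s.f.
Rounded to 2 significant figures: 3.2 kg.

3.2 kg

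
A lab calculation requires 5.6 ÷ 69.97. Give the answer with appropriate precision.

5.6 ÷ 69.97 = 0.0800343004145…
Multiplication/division keeps the fewest significant figures: 5.6 → 2 s.f., 69.97 → 4 s.f.; limit is 2.
Rounded to 2 significant figures: 0.080.

0.080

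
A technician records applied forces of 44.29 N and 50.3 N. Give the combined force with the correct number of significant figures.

44.29 N + 50.3 N = 94.59 N.
Addition/subtraction keeps the fewest decimal places: 44.29 → 2 decimal places, 50.3 → 1 decimal place; limit is 1.
Rounded to 1 decimal place: 94.6 N.

94.6 N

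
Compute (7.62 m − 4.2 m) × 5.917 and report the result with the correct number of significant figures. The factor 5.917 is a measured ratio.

7.62 m − 4.2 m = 3.42 m; the difference is limited to 1 decimal place (2 s.f.).
Carrying full precision, 3.42 × 5.917 = 20.23614 m; 5.917 has 4 s.f., so the result keeps min(2, 4) = 2 s.f.
Rounded to 2 significant figures: 20. m.

20. m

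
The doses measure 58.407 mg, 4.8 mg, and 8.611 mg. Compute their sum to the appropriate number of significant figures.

71.8 mg

58.407 mg + 4.8 mg + 8.611 mg = 71.818 mg.
Addition/subtraction keeps the fewest decimal places: 58.407 → 3 decimal places, 4.8 → 1 decimal place, 8.611 → 3 decimal places; limit is 1.
Rounded to 1 decimal place: 71.8 mg.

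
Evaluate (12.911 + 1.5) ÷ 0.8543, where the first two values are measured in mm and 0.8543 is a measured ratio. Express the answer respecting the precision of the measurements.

12.911 mm + 1.5 mm = 14.411 mm; the sum is limited to 1 decimal place (3 s.f.).
Carrying full precision, 14.411 ÷ 0.8543 = 16.8687814585… mm; 0.8543 has 4 s.f., so the result keeps min(3, 4) = 3 s.f.
Rounded to 3 significant figures: 16.9 mm.

16.9 mm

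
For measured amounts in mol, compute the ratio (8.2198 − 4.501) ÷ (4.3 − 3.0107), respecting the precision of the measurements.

8.2198 − 4.501 = 3.7188, limited to 3 d.p. → 4 s.f.; 4.3 − 3.0107 = 1.2893, limited to 1 d.p. → 2 s.f.
Carrying full precision, 3.7188 ÷ 1.2893 = 2.88435585201…; keep min(4, 2) = 2 s.f.
Rounded to 2 significant figures: 2.9.

2.9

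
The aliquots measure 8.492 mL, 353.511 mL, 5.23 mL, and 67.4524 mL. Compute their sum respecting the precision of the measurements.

434.69 mL

8.492 mL + 353.511 mL + 5.23 mL + 67.4524 mL = 434.6854 mL.
Addition/subtraction keeps the fewest decimal places: 8.492 → 3 decimal places, 353.511 → 3 decimal places, 5.23 → 2 decimal places, 67.4524 → 4 decimal places; limit is 2.
Rounded to 2 decimal places: 434.69 mL.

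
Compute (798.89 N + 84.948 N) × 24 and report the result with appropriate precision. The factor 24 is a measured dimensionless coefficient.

2.1 × 10^4 N

798.89 N + 84.948 N = 883.838 N; the sum is limited to 2 decimal places (5 s.f.).
Carrying full precision, 883.838 × 24 = 21212.112 N; 24 has 2 s.f., so the result keeps min(5, 2) = 2 s.f.
Rounded to 2 significant figures: 2.1 × 10^4 N.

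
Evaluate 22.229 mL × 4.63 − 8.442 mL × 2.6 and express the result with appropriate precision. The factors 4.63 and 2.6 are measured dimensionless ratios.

81 mL

22.229 × 4.63 = 102.92027 → 103 mL (3 s.f., last digit at the 10^0 place).
8.442 × 2.6 = 21.9492 → 22 mL (2 s.f., last digit at the 10^0 place).
Difference: 80.97107 mL; keep the coarser place, 10^0.
Result: 81 mL.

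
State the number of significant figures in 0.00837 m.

3

0.00837: leading zeros are not significant.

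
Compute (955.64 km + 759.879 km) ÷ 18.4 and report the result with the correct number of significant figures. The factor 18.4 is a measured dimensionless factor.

93.2 km

955.64 km + 759.879 km = 1715.519 km; the sum is limited to 2 decimal places (6 s.f.).
Carrying full precision, 1715.519 ÷ 18.4 = 93.2347282609… km; 18.4 has 3 s.f., so the result keeps min(6, 3) = 3 s.f.
Rounded to 3 significant figures: 93.2 km.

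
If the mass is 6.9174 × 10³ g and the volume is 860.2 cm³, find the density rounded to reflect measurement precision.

8.042 g/cm³

density = 6.9174 × 10³ g ÷ 860.2 cm³ = 8.04161822832… g/cm³.
6.9174 × 10³ has 5 significant figures; 860.2 has 4.
Division/multiplication keeps the fewest: 4 significant figures.
Rounded: 8.042 g/cm³.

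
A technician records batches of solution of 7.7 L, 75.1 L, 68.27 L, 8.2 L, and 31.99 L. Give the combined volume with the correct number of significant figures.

191.3 L

7.7 L + 75.1 L + 68.27 L + 8.2 L + 31.99 L = 191.26 L.
Addition/subtraction keeps the fewest decimal places: 7.7 → 1 decimal place, 75.1 → 1 decimal place, 68.27 → 2 decimal places, 8.2 → 1 decimal place, 31.99 → 2 decimal places; limit is 1.
Rounded to 1 decimal place: 191.3 L.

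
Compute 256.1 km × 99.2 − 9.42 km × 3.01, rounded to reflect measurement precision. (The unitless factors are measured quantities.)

2.54 × 10^4 km

256.1 × 99.2 = 25405.12 → 2.54 × 10^4 km (3 s.f., last digit at the 10^2 place).
9.42 × 3.01 = 28.3542 → 28.4 km (3 s.f., last digit at the 10^-1 place).
Difference: 25376.7658 km; keep the coarser place, 10^2.
Result: 2.54 × 10^4 km.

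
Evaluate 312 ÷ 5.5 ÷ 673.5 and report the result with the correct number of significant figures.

312 ÷ 5.5 ÷ 673.5 = 0.0842275764325…
Multiplication/division keeps the fewest significant figures: 312 → 3 s.f., 5.5 → 2 s.f., 673.5 → 4 s.f.; limit is 2.
Rounded to 2 significant figures: 0.084.

0.084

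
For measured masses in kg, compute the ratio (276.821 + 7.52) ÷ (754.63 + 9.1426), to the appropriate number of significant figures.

276.821 + 7.52 = 284.341, limited to 2 d.p. → 5 s.f.; 754.63 + 9.1426 = 763.7726, limited to 2 d.p. → 5 s.f.
Carrying full precision, 284.341 ÷ 763.7726 = 0.372284892126…; keep min(5, 5) = 5 s.f.
Rounded to 5 significant figures: 0.37228.

0.37228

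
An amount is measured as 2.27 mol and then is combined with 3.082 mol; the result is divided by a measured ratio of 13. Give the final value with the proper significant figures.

2.27 mol + 3.082 mol = 5.352 mol; the sum is limited to 2 decimal places (3 s.f.).
Carrying full precision, 5.352 ÷ 13 = 0.411692307692… mol; 13 has 2 s.f., so the result keeps min(3, 2) = 2 s.f.
Rounded to 2 significant figures: 0.41 mol.

0.41 mol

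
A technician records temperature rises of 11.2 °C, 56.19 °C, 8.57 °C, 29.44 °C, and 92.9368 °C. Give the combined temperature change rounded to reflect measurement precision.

198.3 °C

11.2 °C + 56.19 °C + 8.57 °C + 29.44 °C + 92.9368 °C = 198.3368 °C.
Addition/subtraction keeps the fewest decimal places: 11.2 → 1 decimal place, 56.19 → 2 decimal places, 8.57 → 2 decimal places, 29.44 → 2 decimal places, 92.9368 → 4 decimal places; limit is 1.
Rounded to 1 decimal place: 198.3 °C.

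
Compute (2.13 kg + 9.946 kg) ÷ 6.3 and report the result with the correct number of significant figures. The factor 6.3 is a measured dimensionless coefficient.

1.9 kg

2.13 kg + 9.946 kg = 12.076 kg; the sum is limited to 2 decimal places (4 s.f.).
Carrying full precision, 12.076 ÷ 6.3 = 1.91682539683… kg; 6.3 has 2 s.f., so the result keeps min(4, 2) = 2 s.f.
Rounded to 2 significant figures: 1.9 kg.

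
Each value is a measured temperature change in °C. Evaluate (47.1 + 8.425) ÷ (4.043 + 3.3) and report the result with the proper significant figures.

7.6

47.1 + 8.425 = 55.525, limited to 1 d.p. → 3 s.f.; 4.043 + 3.3 = 7.343, limited to 1 d.p. → 2 s.f.
Carrying full precision, 55.525 ÷ 7.343 = 7.56162331472…; keep min(3, 2) = 2 s.f.
Rounded to 2 significant figures: 7.6.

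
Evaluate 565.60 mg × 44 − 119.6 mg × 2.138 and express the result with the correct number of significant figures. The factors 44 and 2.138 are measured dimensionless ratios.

565.60 × 44 = 24886.4 → 2.5 × 10^4 mg (2 s.f., last digit at the 10^3 place).
119.6 × 2.138 = 255.7048 → 255.7 mg (4 s.f., last digit at the 10^-1 place).
Difference: 24630.6952 mg; keep the coarser place, 10^3.
Result: 2.5 × 10^4 mg.

2.5 × 10^4 mg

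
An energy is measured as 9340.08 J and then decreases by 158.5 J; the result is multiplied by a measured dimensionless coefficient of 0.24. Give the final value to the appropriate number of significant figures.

2.2 × 10^3 J

9340.08 J − 158.5 J = 9181.58 J; the difference is limited to 1 decimal place (5 s.f.).
Carrying full precision, 9181.58 × 0.24 = 2203.5792 J; 0.24 has 2 s.f., so the result keeps min(5, 2) = 2 s.f.
Rounded to 2 significant figures: 2.2 × 10^3 J.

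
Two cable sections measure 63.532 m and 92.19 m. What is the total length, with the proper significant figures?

63.532 m + 92.19 m = 155.722 m.
Addition/subtraction keeps the fewest decimal places: 63.532 → 3 decimal places, 92.19 → 2 decimal places; limit is 2.
Rounded to 2 decimal places: 155.72 m.

155.72 m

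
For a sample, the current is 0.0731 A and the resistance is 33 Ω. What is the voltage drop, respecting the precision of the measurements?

voltage drop = 0.0731 A × 33 Ω = 2.4123 V.
0.0731 has 3 significant figures; 33 has 2.
Division/multiplication keeps the fewest: 2 significant figures.
Rounded: 2.4 V.

2.4 V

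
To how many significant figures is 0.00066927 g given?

5

0.00066927: leading zeros are not significant.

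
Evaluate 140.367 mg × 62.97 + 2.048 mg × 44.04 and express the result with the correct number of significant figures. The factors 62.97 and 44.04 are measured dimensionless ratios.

8929 mg

140.367 × 62.97 = 8838.90999 → 8839 mg (4 s.f., last digit at the 10^0 place).
2.048 × 44.04 = 90.19392 → 90.19 mg (4 s.f., last digit at the 10^-2 place).
Sum: 8929.10391 mg; keep the coarser place, 10^0.
Result: 8929 mg.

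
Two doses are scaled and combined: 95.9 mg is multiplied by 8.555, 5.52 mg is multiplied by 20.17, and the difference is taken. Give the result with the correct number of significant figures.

709 mg

95.9 × 8.555 = 820.4245 → 8.20 × 10² mg (3 s.f., last digit at the 10^0 place).
5.52 × 20.17 = 111.3384 → 111 mg (3 s.f., last digit at the 10^0 place).
Difference: 709.0861 mg; keep the coarser place, 10^0.
Result: 709 mg.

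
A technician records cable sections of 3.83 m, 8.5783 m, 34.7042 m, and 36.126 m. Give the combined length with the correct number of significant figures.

3.83 m + 8.5783 m + 34.7042 m + 36.126 m = 83.2385 m.
Addition/subtraction keeps the fewest decimal places: 3.83 → 2 decimal places, 8.5783 → 4 decimal places, 34.7042 → 4 decimal places, 36.126 → 3 decimal places; limit is 2.
Rounded to 2 decimal places: 83.24 m.

83.24 m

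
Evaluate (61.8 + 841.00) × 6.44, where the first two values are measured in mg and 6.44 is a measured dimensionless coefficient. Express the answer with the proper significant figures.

5.81 × 10³ mg

61.8 mg + 841.00 mg = 902.80 mg; the sum is limited to 1 decimal place (4 s.f.).
Carrying full precision, 902.80 × 6.44 = 5814.032 mg; 6.44 has 3 s.f., so the result keeps min(4, 3) = 3 s.f.
Rounded to 3 significant figures: 5.81 × 10³ mg.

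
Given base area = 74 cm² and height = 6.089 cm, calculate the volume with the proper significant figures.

volume = 74 cm² × 6.089 cm = 450.586 cm³.
74 has 2 significant figures; 6.089 has 4.
Division/multiplication keeps the fewest: 2 significant figures.
Rounded: 4.5 × 10^2 cm³.

4.5 × 10^2 cm³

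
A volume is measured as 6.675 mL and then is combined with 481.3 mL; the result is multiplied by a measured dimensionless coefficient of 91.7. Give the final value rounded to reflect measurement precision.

6.675 mL + 481.3 mL = 487.975 mL; the sum is limited to 1 decimal place (4 s.f.).
Carrying full precision, 487.975 × 91.7 = 44747.3075 mL; 91.7 has 3 s.f., so the result keeps min(4, 3) = 3 s.f.
Rounded to 3 significant figures: 4.47 × 10^4 mL.

4.47 × 10^4 mL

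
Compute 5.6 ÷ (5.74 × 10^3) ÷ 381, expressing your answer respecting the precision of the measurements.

2.6 × 10^-6

5.6 ÷ (5.74 × 10^3) ÷ 381 = 0.00000256065552782…
Multiplication/division keeps the fewest significant figures: 5.6 → 2 s.f., 5.74 × 10^3 → 3 s.f., 381 → 3 s.f.; limit is 2.
Rounded to 2 significant figures: 2.6 × 10^-6.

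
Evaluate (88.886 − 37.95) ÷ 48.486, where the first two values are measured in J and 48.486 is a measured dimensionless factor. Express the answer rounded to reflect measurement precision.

88.886 J − 37.95 J = 50.936 J; the difference is limited to 2 decimal places (4 s.f.).
Carrying full precision, 50.936 ÷ 48.486 = 1.05053004991… J; 48.486 has 5 s.f., so the result keeps min(4, 5) = 4 s.f.
Rounded to 4 significant figures: 1.051 J.

1.051 J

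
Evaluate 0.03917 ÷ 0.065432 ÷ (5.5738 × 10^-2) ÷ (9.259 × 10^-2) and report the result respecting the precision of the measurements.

116.0

0.03917 ÷ 0.065432 ÷ (5.5738 × 10^-2) ÷ (9.259 × 10^-2) = 115.997308148…
Multiplication/division keeps the fewest significant figures: 0.03917 → 4 s.f., 0.065432 → 5 s.f., 5.5738 × 10^-2 → 5 s.f., 9.259 × 10^-2 → 4 s.f.; limit is 4.
Rounded to 4 significant figures: 116.0.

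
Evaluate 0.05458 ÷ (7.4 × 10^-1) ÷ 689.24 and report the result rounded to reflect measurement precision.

1.1 × 10^-4

0.05458 ÷ (7.4 × 10^-1) ÷ 689.24 = 0.000107011718352…
Multiplication/division keeps the fewest significant figures: 0.05458 → 4 s.f., 7.4 × 10^-1 → 2 s.f., 689.24 → 5 s.f.; limit is 2.
Rounded to 2 significant figures: 1.1 × 10^-4.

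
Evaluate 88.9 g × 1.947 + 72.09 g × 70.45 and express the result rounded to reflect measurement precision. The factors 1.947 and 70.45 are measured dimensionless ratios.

5.252 × 10³ g

88.9 × 1.947 = 173.0883 → 173 g (3 s.f., last digit at the 10^0 place).
72.09 × 70.45 = 5078.7405 → 5079 g (4 s.f., last digit at the 10^0 place).
Sum: 5251.8288 g; keep the coarser place, 10^0.
Result: 5.252 × 10³ g.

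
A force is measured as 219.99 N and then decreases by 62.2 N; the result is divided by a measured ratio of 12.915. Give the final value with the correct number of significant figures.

219.99 N − 62.2 N = 157.79 N; the difference is limited to 1 decimal place (4 s.f.).
Carrying full precision, 157.79 ÷ 12.915 = 12.2175764615… N; 12.915 has 5 s.f., so the result keeps min(4, 5) = 4 s.f.
Rounded to 4 significant figures: 12.22 N.

12.22 N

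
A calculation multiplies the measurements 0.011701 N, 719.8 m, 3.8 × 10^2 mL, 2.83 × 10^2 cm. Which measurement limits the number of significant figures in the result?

3.8 × 10^2 mL

0.011701 N → 5 s.f.; 719.8 m → 4 s.f.; 3.8 × 10^2 mL → 2 s.f.; 2.83 × 10^2 cm → 3 s.f.
The fewest is 2 significant figures, from 3.8 × 10^2 mL.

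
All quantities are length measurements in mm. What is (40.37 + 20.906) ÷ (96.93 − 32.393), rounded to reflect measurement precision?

0.9495

40.37 + 20.906 = 61.276, limited to 2 d.p. → 4 s.f.; 96.93 − 32.393 = 64.537, limited to 2 d.p. → 4 s.f.
Carrying full precision, 61.276 ÷ 64.537 = 0.949470846181…; keep min(4, 4) = 4 s.f.
Rounded to 4 significant figures: 0.9495.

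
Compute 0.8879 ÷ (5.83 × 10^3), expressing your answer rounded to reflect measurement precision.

0.8879 ÷ (5.83 × 10^3) = 0.000152298456261…
Multiplication/division keeps the fewest significant figures: 0.8879 → 4 s.f., 5.83 × 10^3 → 3 s.f.; limit is 3.
Rounded to 3 significant figures: 1.52 × 10^-4.

1.52 × 10^-4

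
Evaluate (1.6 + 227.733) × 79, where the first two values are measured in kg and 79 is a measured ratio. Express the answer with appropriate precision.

1.6 kg + 227.733 kg = 229.333 kg; the sum is limited to 1 decimal place (4 s.f.).
Carrying full precision, 229.333 × 79 = 18117.307 kg; 79 has 2 s.f., so the result keeps min(4, 2) = 2 s.f.
Rounded to 2 significant figures: 1.8 × 10^4 kg.

1.8 × 10^4 kg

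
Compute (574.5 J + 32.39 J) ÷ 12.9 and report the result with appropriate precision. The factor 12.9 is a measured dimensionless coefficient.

47.0 J

574.5 J + 32.39 J = 606.89 J; the sum is limited to 1 decimal place (4 s.f.).
Carrying full precision, 606.89 ÷ 12.9 = 47.0457364341… J; 12.9 has 3 s.f., so the result keeps min(4, 3) = 3 s.f.
Rounded to 3 significant figures: 47.0 J.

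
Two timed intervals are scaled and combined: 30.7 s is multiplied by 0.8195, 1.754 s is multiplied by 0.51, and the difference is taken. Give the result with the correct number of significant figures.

24.3 s

30.7 × 0.8195 = 25.15865 → 25.2 s (3 s.f., last digit at the 10^-1 place).
1.754 × 0.51 = 0.89454 → 0.89 s (2 s.f., last digit at the 10^-2 place).
Difference: 24.26411 s; keep the coarser place, 10^-1.
Result: 24.3 s.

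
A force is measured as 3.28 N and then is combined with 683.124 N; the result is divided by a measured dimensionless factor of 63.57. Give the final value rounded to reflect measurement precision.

3.28 N + 683.124 N = 686.404 N; the sum is limited to 2 decimal places (5 s.f.).
Carrying full precision, 686.404 ÷ 63.57 = 10.797608935… N; 63.57 has 4 s.f., so the result keeps min(5, 4) = 4 s.f.
Rounded to 4 significant figures: 10.80 N.

10.80 N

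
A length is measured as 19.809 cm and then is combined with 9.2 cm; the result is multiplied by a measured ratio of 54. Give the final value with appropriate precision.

1.6 × 10³ cm

19.809 cm + 9.2 cm = 29.009 cm; the sum is limited to 1 decimal place (3 s.f.).
Carrying full precision, 29.009 × 54 = 1566.486 cm; 54 has 2 s.f., so the result keeps min(3, 2) = 2 s.f.
Rounded to 2 significant figures: 1.6 × 10³ cm.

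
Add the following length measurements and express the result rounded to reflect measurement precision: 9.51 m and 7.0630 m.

16.57 m

9.51 m + 7.0630 m = 16.5730 m.
Addition/subtraction keeps the fewest decimal places: 9.51 → 2 decimal places, 7.0630 → 4 decimal places; limit is 2.
Rounded to 2 decimal places: 16.57 m.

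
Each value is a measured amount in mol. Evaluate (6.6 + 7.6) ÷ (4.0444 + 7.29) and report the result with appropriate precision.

6.6 + 7.6 = 14.2, limited to 1 d.p. → 3 s.f.; 4.0444 + 7.29 = 11.3344, limited to 2 d.p. → 4 s.f.
Carrying full precision, 14.2 ÷ 11.3344 = 1.25282326369…; keep min(3, 4) = 3 s.f.
Rounded to 3 significant figures: 1.25.

1.25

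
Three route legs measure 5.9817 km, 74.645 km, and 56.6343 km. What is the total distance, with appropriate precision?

1.37261 × 10^2 km

5.9817 km + 74.645 km + 56.6343 km = 137.2610 km.
Addition/subtraction keeps the fewest decimal places: 5.9817 → 4 decimal places, 74.645 → 3 decimal places, 56.6343 → 4 decimal places; limit is 3.
Rounded to 3 decimal places: 1.37261 × 10^2 km.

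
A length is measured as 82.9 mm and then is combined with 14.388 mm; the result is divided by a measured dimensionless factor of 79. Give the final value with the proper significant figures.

82.9 mm + 14.388 mm = 97.288 mm; the sum is limited to 1 decimal place (3 s.f.).
Carrying full precision, 97.288 ÷ 79 = 1.23149367089… mm; 79 has 2 s.f., so the result keeps min(3, 2) = 2 s.f.
Rounded to 2 significant figures: 1.2 mm.

1.2 mm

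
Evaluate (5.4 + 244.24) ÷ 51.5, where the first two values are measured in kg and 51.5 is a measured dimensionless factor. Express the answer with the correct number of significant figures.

5.4 kg + 244.24 kg = 249.64 kg; the sum is limited to 1 decimal place (4 s.f.).
Carrying full precision, 249.64 ÷ 51.5 = 4.84737864078… kg; 51.5 has 3 s.f., so the result keeps min(4, 3) = 3 s.f.
Rounded to 3 significant figures: 4.85 kg.

4.85 kg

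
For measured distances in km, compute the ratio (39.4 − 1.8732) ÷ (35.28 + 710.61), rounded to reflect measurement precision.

0.0503

39.4 − 1.8732 = 37.5268, limited to 1 d.p. → 3 s.f.; 35.28 + 710.61 = 745.89, limited to 2 d.p. → 5 s.f.
Carrying full precision, 37.5268 ÷ 745.89 = 0.0503114400247…; keep min(3, 5) = 3 s.f.
Rounded to 3 significant figures: 0.0503.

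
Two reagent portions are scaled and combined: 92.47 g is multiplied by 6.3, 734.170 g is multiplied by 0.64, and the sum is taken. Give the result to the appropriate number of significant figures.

1.05 × 10³ g

92.47 × 6.3 = 582.561 → 5.8 × 10² g (2 s.f., last digit at the 10^1 place).
734.170 × 0.64 = 469.8688 → 4.7 × 10² g (2 s.f., last digit at the 10^1 place).
Sum: 1052.4298 g; keep the coarser place, 10^1.
Result: 1.05 × 10³ g.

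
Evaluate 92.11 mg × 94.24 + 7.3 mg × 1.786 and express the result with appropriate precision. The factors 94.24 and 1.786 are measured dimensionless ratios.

92.11 × 94.24 = 8680.4464 → 8680. mg (4 s.f., last digit at the 10^0 place).
7.3 × 1.786 = 13.0378 → 13 mg (2 s.f., last digit at the 10^0 place).
Sum: 8693.4842 mg; keep the coarser place, 10^0.
Result: 8693 mg.

8693 mg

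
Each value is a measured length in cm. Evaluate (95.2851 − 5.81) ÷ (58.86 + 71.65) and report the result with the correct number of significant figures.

95.2851 − 5.81 = 89.4751, limited to 2 d.p. → 4 s.f.; 58.86 + 71.65 = 130.51, limited to 2 d.p. → 5 s.f.
Carrying full precision, 89.4751 ÷ 130.51 = 0.685580415294…; keep min(4, 5) = 4 s.f.
Rounded to 4 significant figures: 0.6856.

0.6856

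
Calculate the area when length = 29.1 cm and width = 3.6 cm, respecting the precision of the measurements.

area = 29.1 cm × 3.6 cm = 104.76 cm².
29.1 has 3 significant figures; 3.6 has 2.
Division/multiplication keeps the fewest: 2 significant figures.
Rounded: 1.0 × 10^2 cm².

1.0 × 10^2 cm²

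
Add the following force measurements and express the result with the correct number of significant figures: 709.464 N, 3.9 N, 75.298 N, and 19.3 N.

808.0 N

709.464 N + 3.9 N + 75.298 N + 19.3 N = 807.962 N.
Addition/subtraction keeps the fewest decimal places: 709.464 → 3 decimal places, 3.9 → 1 decimal place, 75.298 → 3 decimal places, 19.3 → 1 decimal place; limit is 1.
Rounded to 1 decimal place: 808.0 N.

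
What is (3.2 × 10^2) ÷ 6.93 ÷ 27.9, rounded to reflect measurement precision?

1.7

(3.2 × 10^2) ÷ 6.93 ÷ 27.9 = 1.6550554185…
Multiplication/division keeps the fewest significant figures: 3.2 × 10^2 → 2 s.f., 6.93 → 3 s.f., 27.9 → 3 s.f.; limit is 2.
Rounded to 2 significant figures: 1.7.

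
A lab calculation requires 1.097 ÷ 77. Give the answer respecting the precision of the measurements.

0.014

1.097 ÷ 77 = 0.0142467532468…
Multiplication/division keeps the fewest significant figures: 1.097 → 4 s.f., 77 → 2 s.f.; limit is 2.
Rounded to 2 significant figures: 0.014.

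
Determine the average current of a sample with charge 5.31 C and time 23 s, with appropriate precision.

average current = 5.31 C ÷ 23 s = 0.230869565217… A.
5.31 has 3 significant figures; 23 has 2.
Division/multiplication keeps the fewest: 2 significant figures.
Rounded: 0.23 A.

0.23 A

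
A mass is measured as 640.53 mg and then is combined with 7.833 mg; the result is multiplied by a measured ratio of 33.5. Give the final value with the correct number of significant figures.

640.53 mg + 7.833 mg = 648.363 mg; the sum is limited to 2 decimal places (5 s.f.).
Carrying full precision, 648.363 × 33.5 = 21720.1605 mg; 33.5 has 3 s.f., so the result keeps min(5, 3) = 3 s.f.
Rounded to 3 significant figures: 2.17 × 10⁴ mg.

2.17 × 10⁴ mg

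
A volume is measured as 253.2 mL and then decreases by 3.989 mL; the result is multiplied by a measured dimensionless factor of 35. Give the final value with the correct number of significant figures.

253.2 mL − 3.989 mL = 249.211 mL; the difference is limited to 1 decimal place (4 s.f.).
Carrying full precision, 249.211 × 35 = 8722.385 mL; 35 has 2 s.f., so the result keeps min(4, 2) = 2 s.f.
Rounded to 2 significant figures: 8.7 × 10^3 mL.

8.7 × 10^3 mL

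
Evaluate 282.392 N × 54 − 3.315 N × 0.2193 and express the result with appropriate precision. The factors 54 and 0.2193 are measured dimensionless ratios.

1.5 × 10^4 N

282.392 × 54 = 15249.168 → 1.5 × 10^4 N (2 s.f., last digit at the 10^3 place).
3.315 × 0.2193 = 0.7269795 → 0.7270 N (4 s.f., last digit at the 10^-4 place).
Difference: 15248.4410205 N; keep the coarser place, 10^3.
Result: 1.5 × 10^4 N.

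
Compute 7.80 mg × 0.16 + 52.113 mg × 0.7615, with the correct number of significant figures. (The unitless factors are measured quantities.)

7.80 × 0.16 = 1.248 → 1.2 mg (2 s.f., last digit at the 10^-1 place).
52.113 × 0.7615 = 39.6840495 → 39.68 mg (4 s.f., last digit at the 10^-2 place).
Sum: 40.9320495 mg; keep the coarser place, 10^-1.
Result: 40.9 mg.

40.9 mg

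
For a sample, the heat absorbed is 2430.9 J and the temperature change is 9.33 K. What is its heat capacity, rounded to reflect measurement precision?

heat capacity = 2430.9 J ÷ 9.33 K = 260.546623794… J/K.
2430.9 has 5 significant figures; 9.33 has 3.
Division/multiplication keeps the fewest: 3 significant figures.
Rounded: 2.61 × 10² J/K.

2.61 × 10² J/K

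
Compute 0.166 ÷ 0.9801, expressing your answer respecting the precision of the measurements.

0.169

0.166 ÷ 0.9801 = 0.169370472401…
Multiplication/division keeps the fewest significant figures: 0.166 → 3 s.f., 0.9801 → 4 s.f.; limit is 3.
Rounded to 3 significant figures: 0.169.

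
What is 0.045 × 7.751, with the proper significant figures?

3.5 × 10^-1

0.045 × 7.751 = 0.348795
Multiplication/division keeps the fewest significant figures: 0.045 → 2 s.f., 7.751 → 4 s.f.; limit is 2.
Rounded to 2 significant figures: 3.5 × 10^-1.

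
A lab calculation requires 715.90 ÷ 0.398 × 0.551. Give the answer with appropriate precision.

991

715.90 ÷ 0.398 × 0.551 = 991.107788945…
Multiplication/division keeps the fewest significant figures: 715.90 → 5 s.f., 0.398 → 3 s.f., 0.551 → 3 s.f.; limit is 3.
Rounded to 3 significant figures: 991.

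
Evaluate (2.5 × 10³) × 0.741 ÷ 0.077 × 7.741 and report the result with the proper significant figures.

(2.5 × 10³) × 0.741 ÷ 0.077 × 7.741 = 186236.396104…
Multiplication/division keeps the fewest significant figures: 2.5 × 10³ → 2 s.f., 0.741 → 3 s.f., 0.077 → 2 s.f., 7.741 → 4 s.f.; limit is 2.
Rounded to 2 significant figures: 1.9 × 10⁵.

1.9 × 10⁵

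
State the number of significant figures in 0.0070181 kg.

0.0070181: leading zeros are not significant; zeros between nonzero digits are significant.

5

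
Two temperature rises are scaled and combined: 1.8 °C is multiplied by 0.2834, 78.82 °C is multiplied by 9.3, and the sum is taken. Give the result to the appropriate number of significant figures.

1.8 × 0.2834 = 0.51012 → 0.51 °C (2 s.f., last digit at the 10^-2 place).
78.82 × 9.3 = 733.026 → 7.3 × 10^2 °C (2 s.f., last digit at the 10^1 place).
Sum: 733.53612 °C; keep the coarser place, 10^1.
Result: 7.3 × 10^2 °C.

7.3 × 10^2 °C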